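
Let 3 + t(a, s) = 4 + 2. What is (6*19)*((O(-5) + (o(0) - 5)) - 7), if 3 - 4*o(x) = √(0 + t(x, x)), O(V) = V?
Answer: -3705/2 - 57*√3/2 ≈ -1901.9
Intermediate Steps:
t(a, s) = 3 (t(a, s) = -3 + (4 + 2) = -3 + 6 = 3)
o(x) = ¾ - √3/4 (o(x) = ¾ - √(0 + 3)/4 = ¾ - √3/4)
(6*19)*((O(-5) + (o(0) - 5)) - 7) = (6*19)*((-5 + ((¾ - √3/4) - 5)) - 7) = 114*((-5 + (-17/4 - √3/4)) - 7) = 114*((-37/4 - √3/4) - 7) = 114*(-65/4 - √3/4) = -3705/2 - 57*√3/2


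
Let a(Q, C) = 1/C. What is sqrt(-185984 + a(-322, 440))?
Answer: 3*I*sqrt(1000180610)/220 ≈ 431.26*I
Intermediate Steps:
sqrt(-185984 + a(-322, 440)) = sqrt(-185984 + 1/440) = sqrt(-81832959/440) = 3*I*sqrt(1000180610)/220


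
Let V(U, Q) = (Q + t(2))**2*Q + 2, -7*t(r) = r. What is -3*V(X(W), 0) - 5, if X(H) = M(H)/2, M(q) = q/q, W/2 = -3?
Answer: -11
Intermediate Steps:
W = -6 (W = 2*(-3) = -6)
t(r) = -r/7
M(q) = 1
X(H) = 1/2
V(U, Q) = 2 + Q*(-2/7 + Q)**2 (V(U, Q) = (Q - 1/7*2)**2*Q + 2 = (Q - 2/7)**2*Q + 2 = (-2/7 + Q)**2*Q + 2 = Q*(-2/7 + Q)**2 + 2 = 2 + Q*(-2/7 + Q)**2)
-3*V(X(W), 0) - 5 = -3*(2 + (1/49)*0*(-2 + 7*0)**2) - 5 = -3*(2 + (1/49)*0*(-2 + 0)**2) - 5 = -3*(2 + (1/49)*0*(-2)**2) - 5 = -3*(2 + (1/49)*0*4) - 5 = -3*(2 + 0) - 5 = -3*2 - 5 = -6 - 5 = -11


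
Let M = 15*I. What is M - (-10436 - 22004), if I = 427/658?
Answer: 3050275/94 ≈ 32450.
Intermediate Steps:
I = 61/94 (I = 427*(1/658) = 61/94 ≈ 0.64894)
M = 915/94 (M = 15*(61/94) = 915/94 ≈ 9.7340)
M - (-10436 - 22004) = 915/94 - (-10436 - 22004) = 915/94 - 1*(-32440) = 915/94 + 32440 = 3050275/94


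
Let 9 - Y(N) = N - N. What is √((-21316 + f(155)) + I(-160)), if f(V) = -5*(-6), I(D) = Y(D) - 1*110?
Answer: I*√21387 ≈ 146.24*I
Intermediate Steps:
Y(N) = 9 (Y(N) = 9 - (N - N) = 9 - 1*0 = 9 + 0 = 9)
I(D) = -101 (I(D) = 9 - 1*110 = 9 - 110 = -101)
f(V) = 30
√((-21316 + f(155)) + I(-160)) = √((-21316 + 30) - 101) = √(-21286 - 101) = √(-21387) = I*√21387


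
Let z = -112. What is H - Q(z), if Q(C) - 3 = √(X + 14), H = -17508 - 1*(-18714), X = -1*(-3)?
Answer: 1203 - √17 ≈ 1198.9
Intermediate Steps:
X = 3
H = 1206 (H = -17508 + 18714 = 1206)
Q(C) = 3 + √17 (Q(C) = 3 + √(3 + 14) = 3 + √17)
H - Q(z) = 1206 - (3 + √17) = 1206 + (-3 - √17) = 1203 - √17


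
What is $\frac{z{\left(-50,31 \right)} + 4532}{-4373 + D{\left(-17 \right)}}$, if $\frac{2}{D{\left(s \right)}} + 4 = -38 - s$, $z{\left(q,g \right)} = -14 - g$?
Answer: $- \frac{112175}{109327} \approx -1.0261$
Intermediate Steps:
$D{\left(s \right)} = \frac{2}{-42 - s}$ ($D{\left(s \right)} = \frac{2}{-4 - \left(38 + s\right)} = \frac{2}{-42 - s}$)
$\frac{z{\left(-50,31 \right)} + 4532}{-4373 + D{\left(-17 \right)}} = \frac{\left(-14 - 31\right) + 4532}{-4373 - \frac{2}{42 - 17}} = \frac{\left(-14 - 31\right) + 4532}{-4373 - \frac{2}{25}} = \frac{-45 + 4532}{-4373 - \frac{2}{25}} = \frac{4487}{-4373 - \frac{2}{25}} = \frac{4487}{- \frac{109327}{25}} = 4487 \left(- \frac{25}{109327}\right) = - \frac{112175}{109327}$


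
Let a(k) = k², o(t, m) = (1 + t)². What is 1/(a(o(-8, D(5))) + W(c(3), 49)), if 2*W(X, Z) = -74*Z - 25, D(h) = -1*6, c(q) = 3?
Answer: 2/1151 ≈ 0.0017376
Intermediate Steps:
D(h) = -6
W(X, Z) = -25/2 - 37*Z (W(X, Z) = (-74*Z - 25)/2 = (-25 - 74*Z)/2 = -25/2 - 37*Z)
1/(a(o(-8, D(5))) + W(c(3), 49)) = 1/(((1 - 8)²)² + (-25/2 - 37*49)) = 1/(((-7)²)² + (-25/2 - 1813)) = 1/(49² - 3651/2) = 1/(2401 - 3651/2) = 1/(1151/2) = 2/1151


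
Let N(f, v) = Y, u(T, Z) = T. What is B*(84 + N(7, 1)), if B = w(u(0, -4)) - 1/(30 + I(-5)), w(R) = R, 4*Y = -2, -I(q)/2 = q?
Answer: -167/80 ≈ -2.0875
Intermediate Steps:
I(q) = -2*q
Y = -½ (Y = (¼)*(-2) = -½ ≈ -0.50000)
N(f, v) = -½
B = -1/40 (B = 0 - 1/(30 - 2*(-5)) = 0 - 1/(30 + 10) = 0 - 1/40 = -1/40 ≈ -0.025000)
B*(84 + N(7, 1)) = -(84 - ½)/40 = -1/40*167/2 = -167/80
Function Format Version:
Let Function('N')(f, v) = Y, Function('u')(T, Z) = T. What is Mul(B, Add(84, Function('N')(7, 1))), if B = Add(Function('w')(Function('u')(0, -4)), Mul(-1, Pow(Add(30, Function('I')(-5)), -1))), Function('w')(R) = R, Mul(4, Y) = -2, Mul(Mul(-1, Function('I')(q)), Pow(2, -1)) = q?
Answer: Rational(-167, 80) ≈ -2.0875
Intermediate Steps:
Function('I')(q) = Mul(-2, q)
Y = Rational(-1, 2) (Y = Mul(Rational(1, 4), -2) = Rational(-1, 2) ≈ -0.50000)
Function('N')(f, v) = Rational(-1, 2)
B = Rational(-1, 40) (B = Add(0, Mul(-1, Pow(Add(30, Mul(-2, -5)), -1))) = Add(0, Mul(-1, Pow(Add(30, 10), -1))) = Add(0, Mul(-1, Pow(40, -1))) = Add(0, Mul(-1, Rational(1, 40))) = Add(0, Rational(-1, 40)) = Rational(-1, 40) ≈ -0.025000)
Mul(B, Add(84, Function('N')(7, 1))) = Mul(Rational(-1, 40), Add(84, Rational(-1, 2))) = Mul(Rational(-1, 40), Rational(167, 2)) = Rational(-167, 80)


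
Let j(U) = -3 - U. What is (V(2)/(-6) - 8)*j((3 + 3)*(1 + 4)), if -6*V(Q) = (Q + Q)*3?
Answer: 253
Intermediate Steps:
V(Q) = -Q (V(Q) = -(Q + Q)*3/6 = -2*Q*3/6 = -Q)
(V(2)/(-6) - 8)*j((3 + 3)*(1 + 4)) = (-1*2/(-6) - 8)*(-3 - (3 + 3)*(1 + 4)) = (-2*(-⅙) - 8)*(-3 - 6*5) = (⅓ - 8)*(-3 - 1*30) = -23*(-3 - 30)/3 = -23/3*(-33) = 253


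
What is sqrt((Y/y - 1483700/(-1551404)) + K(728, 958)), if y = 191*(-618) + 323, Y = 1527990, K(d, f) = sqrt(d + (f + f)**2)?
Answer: sqrt(-1002546545670698291939 + 500270261048248467894*sqrt(101994))/9131176093 ≈ 43.637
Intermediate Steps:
K(d, f) = sqrt(d + 4*f**2) (K(d, f) = sqrt(d + (2*f)**2) = sqrt(d + 4*f**2))
y = -117715 (y = -118038 + 323 = -117715)
sqrt((Y/y - 1483700/(-1551404)) + K(728, 958)) = sqrt((1527990/(-117715) - 1483700/(-1551404)) + sqrt(728 + 4*958**2)) = sqrt((1527990*(-1/117715) - 1483700*(-1/1551404)) + sqrt(728 + 4*917764)) = sqrt((-305598/23543 + 370925/387851) + sqrt(728 + 3671056)) = sqrt(-109793802623/9131176093 + sqrt(3671784)) = sqrt(-109793802623/9131176093 + 6*sqrt(101994))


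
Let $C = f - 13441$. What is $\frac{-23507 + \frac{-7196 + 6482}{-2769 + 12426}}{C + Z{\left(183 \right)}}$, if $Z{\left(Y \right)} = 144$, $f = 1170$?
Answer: $\frac{75669271}{39036813} \approx 1.9384$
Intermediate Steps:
$C = -12271$ ($C = 1170 - 13441 = -12271$)
$\frac{-23507 + \frac{-7196 + 6482}{-2769 + 12426}}{C + Z{\left(183 \right)}} = \frac{-23507 + \frac{-7196 + 6482}{-2769 + 12426}}{-12271 + 144} = \frac{-23507 - \frac{714}{9657}}{-12127} = \left(-23507 - \frac{238}{3219}\right) \left(- \frac{1}{12127}\right) = \left(- \frac{75669271}{3219}\right) \left(- \frac{1}{12127}\right) = \frac{75669271}{39036813}$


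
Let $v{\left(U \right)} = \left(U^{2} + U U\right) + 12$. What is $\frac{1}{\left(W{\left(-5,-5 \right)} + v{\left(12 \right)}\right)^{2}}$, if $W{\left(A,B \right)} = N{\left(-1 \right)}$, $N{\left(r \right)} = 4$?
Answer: $\frac{1}{92416} \approx 1.0821 \cdot 10^{-5}$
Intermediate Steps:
$W{\left(A,B \right)} = 4$
$v{\left(U \right)} = 12 + 2 U^{2}$ ($v{\left(U \right)} = \left(U^{2} + U^{2}\right) + 12 = 2 U^{2} + 12 = 12 + 2 U^{2}$)
$\frac{1}{\left(W{\left(-5,-5 \right)} + v{\left(12 \right)}\right)^{2}} = \frac{1}{\left(4 + \left(12 + 2 \cdot 12^{2}\right)\right)^{2}} = \frac{1}{\left(4 + \left(12 + 2 \cdot 144\right)\right)^{2}} = \frac{1}{\left(4 + \left(12 + 288\right)\right)^{2}} = \frac{1}{\left(4 + 300\right)^{2}} = \frac{1}{304^{2}} = \frac{1}{92416}$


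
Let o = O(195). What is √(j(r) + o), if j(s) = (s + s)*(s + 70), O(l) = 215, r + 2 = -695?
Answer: √874253 ≈ 935.01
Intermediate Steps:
r = -697 (r = -2 - 695 = -697)
j(s) = 2*s*(70 + s) (j(s) = (2*s)*(70 + s) = 2*s*(70 + s))
o = 215
√(j(r) + o) = √(2*(-697)*(70 - 697) + 215) = √(2*(-697)*(-627) + 215) = √(874038 + 215) = √874253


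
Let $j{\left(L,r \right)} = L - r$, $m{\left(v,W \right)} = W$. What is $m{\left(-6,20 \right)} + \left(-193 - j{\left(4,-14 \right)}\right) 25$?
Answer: $-5255$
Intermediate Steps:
$m{\left(-6,20 \right)} + \left(-193 - j{\left(4,-14 \right)}\right) 25 = 20 + \left(-193 - \left(4 - -14\right)\right) 25 = 20 + \left(-193 - \left(4 + 14\right)\right) 25 = 20 + \left(-193 - 18\right) 25 = 20 - 5275 = -5255$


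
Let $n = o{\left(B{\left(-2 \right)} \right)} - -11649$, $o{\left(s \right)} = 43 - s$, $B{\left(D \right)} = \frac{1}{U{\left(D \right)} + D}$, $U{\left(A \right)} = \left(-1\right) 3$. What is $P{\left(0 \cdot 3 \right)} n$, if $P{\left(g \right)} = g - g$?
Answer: $0$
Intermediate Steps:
$U{\left(A \right)} = -3$
$P{\left(g \right)} = 0$
$B{\left(D \right)} = \frac{1}{-3 + D}$
$n = \frac{58461}{5}$ ($n = \left(43 - \frac{1}{-3 - 2}\right) - -11649 = \left(43 - \frac{1}{-5}\right) + 11649 = \left(43 - - \frac{1}{5}\right) + 11649 = \left(43 + \frac{1}{5}\right) + 11649 = \frac{216}{5} + 11649 = \frac{58461}{5} \approx 11692.0$)
$P{\left(0 \cdot 3 \right)} n = 0 \cdot \frac{58461}{5} = 0$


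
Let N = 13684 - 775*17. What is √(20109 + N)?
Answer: 13*√122 ≈ 143.59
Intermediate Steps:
N = 509 (N = 13684 - 1*13175 = 13684 - 13175 = 509)
√(20109 + N) = √(20109 + 509) = √20618 = 13*√122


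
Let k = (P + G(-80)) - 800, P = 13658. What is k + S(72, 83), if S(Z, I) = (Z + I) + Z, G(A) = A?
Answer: 13005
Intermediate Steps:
S(Z, I) = I + 2*Z (S(Z, I) = (I + Z) + Z = I + 2*Z)
k = 12778 (k = (13658 - 80) - 800 = 13578 - 800 = 12778)
k + S(72, 83) = 12778 + (83 + 2*72) = 12778 + (83 + 144) = 12778 + 227 = 13005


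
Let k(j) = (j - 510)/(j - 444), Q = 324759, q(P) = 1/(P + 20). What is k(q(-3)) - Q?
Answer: -2450947504/7547 ≈ -3.2476e+5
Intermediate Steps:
q(P) = 1/(20 + P)
k(j) = (-510 + j)/(-444 + j)
k(q(-3)) - Q = (-510 + 1/(20 - 3))/(-444 + 1/(20 - 3)) - 1*324759 = (-510 + 1/17)/(-444 + 1/17) - 324759 = -8669/17/(-7547/17) - 324759 = -17/7547*(-8669/17) - 324759 = 8669/7547 - 324759 = -2450947504/7547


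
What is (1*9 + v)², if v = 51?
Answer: 3600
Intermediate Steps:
(1*9 + v)² = (1*9 + 51)² = (9 + 51)² = 60² = 3600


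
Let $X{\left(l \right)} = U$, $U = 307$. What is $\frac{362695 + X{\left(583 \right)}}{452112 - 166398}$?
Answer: $\frac{181501}{142857} \approx 1.2705$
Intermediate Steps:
$X{\left(l \right)} = 307$
$\frac{362695 + X{\left(583 \right)}}{452112 - 166398} = \frac{362695 + 307}{452112 - 166398} = \frac{363002}{285714} = 363002 \cdot \frac{1}{285714} = \frac{181501}{142857}$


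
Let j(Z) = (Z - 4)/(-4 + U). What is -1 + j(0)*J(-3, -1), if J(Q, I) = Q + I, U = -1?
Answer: -21/5 ≈ -4.2000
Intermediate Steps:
J(Q, I) = I + Q
j(Z) = 4/5 - Z/5 (j(Z) = (Z - 4)/(-4 - 1) = (-4 + Z)/(-5) = (-4 + Z)*(-1/5) = 4/5 - Z/5)
-1 + j(0)*J(-3, -1) = -1 + (4/5 - 1/5*0)*(-1 - 3) = -1 + (4/5 + 0)*(-4) = -1 + (4/5)*(-4) = -1 - 16/5 = -21/5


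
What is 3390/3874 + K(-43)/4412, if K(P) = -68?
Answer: 1836656/2136511 ≈ 0.85965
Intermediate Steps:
3390/3874 + K(-43)/4412 = 3390/3874 - 68/4412 = 3390*(1/3874) - 68*1/4412 = 1695/1937 - 17/1103 = 1836656/2136511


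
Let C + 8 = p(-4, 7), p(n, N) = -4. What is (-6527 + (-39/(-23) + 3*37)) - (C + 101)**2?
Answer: -329712/23 ≈ -14335.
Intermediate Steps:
C = -12 (C = -8 - 4 = -12)
(-6527 + (-39/(-23) + 3*37)) - (C + 101)**2 = (-6527 + (-39/(-23) + 3*37)) - (-12 + 101)**2 = (-6527 + (-39*(-1/23) + 111)) - 1*89**2 = (-6527 + (39/23 + 111)) - 1*7921 = (-6527 + 2592/23) - 7921 = -147529/23 - 7921 = -329712/23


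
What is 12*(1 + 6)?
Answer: 84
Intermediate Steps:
12*(1 + 6) = 12*7 = 84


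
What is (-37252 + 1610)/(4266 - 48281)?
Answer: 35642/44015 ≈ 0.80977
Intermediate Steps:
(-37252 + 1610)/(4266 - 48281) = -35642/(-44015) = -35642*(-1/44015) = 35642/44015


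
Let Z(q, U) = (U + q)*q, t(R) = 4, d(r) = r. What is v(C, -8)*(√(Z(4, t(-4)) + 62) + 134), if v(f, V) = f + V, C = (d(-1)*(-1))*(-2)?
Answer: -1340 - 10*√94 ≈ -1437.0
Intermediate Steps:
Z(q, U) = q*(U + q)
C = -2 (C = -1*(-1)*(-2) = 1*(-2) = -2)
v(f, V) = V + f
v(C, -8)*(√(Z(4, t(-4)) + 62) + 134) = (-8 - 2)*(√(4*(4 + 4) + 62) + 134) = -10*(√(4*8 + 62) + 134) = -10*(√(32 + 62) + 134) = -10*(√94 + 134) = -10*(134 + √94) = -1340 - 10*√94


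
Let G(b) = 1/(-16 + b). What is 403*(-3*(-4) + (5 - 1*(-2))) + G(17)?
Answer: 7658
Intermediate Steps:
403*(-3*(-4) + (5 - 1*(-2))) + G(17) = 403*(-3*(-4) + (5 - 1*(-2))) + 1/(-16 + 17) = 403*(12 + (5 + 2)) + 1/1 = 403*(12 + 7) + 1 = 403*19 + 1 = 7657 + 1 = 7658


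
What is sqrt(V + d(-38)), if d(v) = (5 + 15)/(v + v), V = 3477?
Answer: sqrt(1255102)/19 ≈ 58.964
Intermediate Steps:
d(v) = 10/v (d(v) = 20/((2*v)) = 20*(1/(2*v)) = 10/v)
sqrt(V + d(-38)) = sqrt(3477 + 10/(-38)) = sqrt(3477 + 10*(-1/38)) = sqrt(3477 - 5/19) = sqrt(66058/19) = sqrt(1255102)/19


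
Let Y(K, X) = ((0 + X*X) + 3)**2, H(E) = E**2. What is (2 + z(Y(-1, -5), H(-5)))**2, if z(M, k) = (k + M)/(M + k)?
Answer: 9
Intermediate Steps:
Y(K, X) = (3 + X**2)**2 (Y(K, X) = ((0 + X**2) + 3)**2 = (X**2 + 3)**2 = (3 + X**2)**2)
z(M, k) = 1 (z(M, k) = (M + k)/(M + k) = 1)
(2 + z(Y(-1, -5), H(-5)))**2 = (2 + 1)**2 = 3**2 = 9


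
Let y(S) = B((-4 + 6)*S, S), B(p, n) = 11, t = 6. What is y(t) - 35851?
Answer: -35840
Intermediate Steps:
y(S) = 11
y(t) - 35851 = 11 - 35851 = -35840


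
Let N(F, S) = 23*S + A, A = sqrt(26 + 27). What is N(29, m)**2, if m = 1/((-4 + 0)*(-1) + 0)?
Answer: 1377/16 + 23*sqrt(53)/2 ≈ 169.78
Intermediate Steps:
m = 1/4 (m = 1/(-4*(-1) + 0) = 1/(4 + 0) = 1/4 ≈ 0.25000)
A = sqrt(53) ≈ 7.2801
N(F, S) = sqrt(53) + 23*S (N(F, S) = 23*S + sqrt(53) = sqrt(53) + 23*S)
N(29, m)**2 = (sqrt(53) + 23*(1/4))**2 = (sqrt(53) + 23/4)**2 = (23/4 + sqrt(53))**2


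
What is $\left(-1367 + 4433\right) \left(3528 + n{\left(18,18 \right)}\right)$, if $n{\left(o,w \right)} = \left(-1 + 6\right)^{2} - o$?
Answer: $10838310$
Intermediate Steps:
$n{\left(o,w \right)} = 25 - o$ ($n{\left(o,w \right)} = 5^{2} - o = 25 - o$)
$\left(-1367 + 4433\right) \left(3528 + n{\left(18,18 \right)}\right) = \left(-1367 + 4433\right) \left(3528 + \left(25 - 18\right)\right) = 3066 \left(3528 + \left(25 - 18\right)\right) = 3066 \left(3528 + 7\right) = 3066 \cdot 3535 = 10838310$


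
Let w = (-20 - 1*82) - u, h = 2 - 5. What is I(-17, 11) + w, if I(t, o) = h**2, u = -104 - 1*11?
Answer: 22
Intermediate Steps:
u = -115 (u = -104 - 11 = -115)
h = -3
w = 13 (w = (-20 - 1*82) - 1*(-115) = (-20 - 82) + 115 = -102 + 115 = 13)
I(t, o) = 9 (I(t, o) = (-3)**2 = 9)
I(-17, 11) + w = 9 + 13 = 22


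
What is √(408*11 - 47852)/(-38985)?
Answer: -2*I*√10841/38985 ≈ -0.0053415*I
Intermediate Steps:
√(408*11 - 47852)/(-38985) = √(4488 - 47852)*(-1/38985) = √(-43364)*(-1/38985) = (2*I*√10841)*(-1/38985) = -2*I*√10841/38985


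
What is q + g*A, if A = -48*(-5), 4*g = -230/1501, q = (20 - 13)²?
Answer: 59749/1501 ≈ 39.806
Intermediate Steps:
q = 49 (q = 7² = 49)
g = -115/3002 (g = (-230/1501)/4 = (-230*1/1501)/4 = (¼)*(-230/1501) = -115/3002 ≈ -0.038308)
A = 240
q + g*A = 49 - 115/3002*240 = 49 - 13800/1501 = 59749/1501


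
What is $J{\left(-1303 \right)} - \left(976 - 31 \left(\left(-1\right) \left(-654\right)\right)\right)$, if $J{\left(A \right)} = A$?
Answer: $17995$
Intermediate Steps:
$J{\left(-1303 \right)} - \left(976 - 31 \left(\left(-1\right) \left(-654\right)\right)\right) = -1303 - \left(976 - 31 \left(\left(-1\right) \left(-654\right)\right)\right) = -1303 - \left(976 - 20274\right) = -1303 - -19298 = -1303 + 19298 = 17995$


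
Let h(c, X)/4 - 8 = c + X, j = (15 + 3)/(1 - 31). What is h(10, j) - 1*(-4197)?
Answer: 21333/5 ≈ 4266.6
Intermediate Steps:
j = -3/5 (j = 18/(-30) = 18*(-1/30) = -3/5 ≈ -0.60000)
h(c, X) = 32 + 4*X + 4*c (h(c, X) = 32 + 4*(c + X) = 32 + 4*(X + c) = 32 + (4*X + 4*c) = 32 + 4*X + 4*c)
h(10, j) - 1*(-4197) = (32 + 4*(-3/5) + 4*10) - 1*(-4197) = (32 - 12/5 + 40) + 4197 = 348/5 + 4197 = 21333/5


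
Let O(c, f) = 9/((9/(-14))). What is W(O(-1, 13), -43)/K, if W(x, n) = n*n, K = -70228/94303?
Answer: -174366247/70228 ≈ -2482.9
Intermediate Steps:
O(c, f) = -14 (O(c, f) = 9/((9*(-1/14))) = 9/(-9/14) = 9*(-14/9) = -14)
K = -70228/94303 (K = -70228*1/94303 = -70228/94303 ≈ -0.74471)
W(x, n) = n²
W(O(-1, 13), -43)/K = (-43)²/(-70228/94303) = 1849*(-94303/70228) = -174366247/70228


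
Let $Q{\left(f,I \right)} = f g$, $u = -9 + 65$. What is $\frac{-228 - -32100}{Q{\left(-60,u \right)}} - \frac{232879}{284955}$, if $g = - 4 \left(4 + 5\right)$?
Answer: $\frac{11915371}{854865} \approx 13.938$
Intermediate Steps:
$u = 56$
$g = -36$ ($g = \left(-4\right) 9 = -36$)
$Q{\left(f,I \right)} = - 36 f$ ($Q{\left(f,I \right)} = f \left(-36\right) = - 36 f$)
$\frac{-228 - -32100}{Q{\left(-60,u \right)}} - \frac{232879}{284955} = \frac{-228 - -32100}{\left(-36\right) \left(-60\right)} - \frac{232879}{284955} = \frac{-228 + 32100}{2160} - \frac{232879}{284955} = 31872 \cdot \frac{1}{2160} - \frac{232879}{284955} = \frac{664}{45} - \frac{232879}{284955} = \frac{11915371}{854865}$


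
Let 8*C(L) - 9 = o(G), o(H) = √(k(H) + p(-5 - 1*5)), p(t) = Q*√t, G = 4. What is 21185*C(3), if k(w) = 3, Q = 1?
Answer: 190665/8 + 21185*√(3 + I*√10)/8 ≈ 28913.0 + 2182.8*I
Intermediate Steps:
p(t) = √t (p(t) = 1*√t = √t)
o(H) = √(3 + I*√10) (o(H) = √(3 + √(-5 - 1*5)) = √(3 + √(-5 - 5)) = √(3 + √(-10)) = √(3 + I*√10))
C(L) = 9/8 + √(3 + I*√10)/8
21185*C(3) = 21185*(9/8 + √(3 + I*√10)/8) = 190665/8 + 21185*√(3 + I*√10)/8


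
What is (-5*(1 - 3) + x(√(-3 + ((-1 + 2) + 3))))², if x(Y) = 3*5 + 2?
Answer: 729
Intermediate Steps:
x(Y) = 17 (x(Y) = 15 + 2 = 17)
(-5*(1 - 3) + x(√(-3 + ((-1 + 2) + 3))))² = (-5*(1 - 3) + 17)² = (-5*(-2) + 17)² = (10 + 17)² = 27² = 729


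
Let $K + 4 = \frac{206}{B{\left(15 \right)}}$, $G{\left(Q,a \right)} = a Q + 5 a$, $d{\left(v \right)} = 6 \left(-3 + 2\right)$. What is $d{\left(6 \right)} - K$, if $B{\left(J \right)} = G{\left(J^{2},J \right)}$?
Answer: $- \frac{3553}{1725} \approx -2.0597$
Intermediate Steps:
$d{\left(v \right)} = -6$ ($d{\left(v \right)} = 6 \left(-1\right) = -6$)
$G{\left(Q,a \right)} = 5 a + Q a$ ($G{\left(Q,a \right)} = Q a + 5 a = 5 a + Q a$)
$B{\left(J \right)} = J \left(5 + J^{2}\right)$
$K = - \frac{6797}{1725}$ ($K = -4 + \frac{206}{15 \left(5 + 15^{2}\right)} = -4 + \frac{206}{15 \left(5 + 225\right)} = -4 + \frac{206}{15 \cdot 230} = -4 + \frac{206}{3450} = -4 + 206 \cdot \frac{1}{3450} = -4 + \frac{103}{1725} = - \frac{6797}{1725} \approx -3.9403$)
$d{\left(6 \right)} - K = -6 - - \frac{6797}{1725} = -6 + \frac{6797}{1725} = - \frac{3553}{1725}$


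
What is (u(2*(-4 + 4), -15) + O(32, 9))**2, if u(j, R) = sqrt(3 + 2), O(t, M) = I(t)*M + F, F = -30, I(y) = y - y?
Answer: (30 - sqrt(5))**2 ≈ 770.84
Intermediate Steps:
I(y) = 0
O(t, M) = -30 (O(t, M) = 0*M - 30 = 0 - 30 = -30)
u(j, R) = sqrt(5)
(u(2*(-4 + 4), -15) + O(32, 9))**2 = (sqrt(5) - 30)**2 = (-30 + sqrt(5))**2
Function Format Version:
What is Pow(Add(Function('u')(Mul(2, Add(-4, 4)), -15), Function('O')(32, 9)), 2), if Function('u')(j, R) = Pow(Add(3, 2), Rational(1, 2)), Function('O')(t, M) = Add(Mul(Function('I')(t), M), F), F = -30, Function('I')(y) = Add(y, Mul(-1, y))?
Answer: Pow(Add(30, Mul(-1, Pow(5, Rational(1, 2)))), 2) ≈ 770.84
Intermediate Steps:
Function('I')(y) = 0
Function('O')(t, M) = -30 (Function('O')(t, M) = Add(Mul(0, M), -30) = Add(0, -30) = -30)
Function('u')(j, R) = Pow(5, Rational(1, 2))
Pow(Add(Function('u')(Mul(2, Add(-4, 4)), -15), Function('O')(32, 9)), 2) = Pow(Add(Pow(5, Rational(1, 2)), -30), 2) = Pow(Add(-30, Pow(5, Rational(1, 2))), 2)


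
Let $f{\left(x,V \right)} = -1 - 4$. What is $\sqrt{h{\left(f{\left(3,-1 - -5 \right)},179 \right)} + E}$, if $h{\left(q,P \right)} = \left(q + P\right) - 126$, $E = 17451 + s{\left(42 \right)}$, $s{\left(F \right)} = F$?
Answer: $3 \sqrt{1949} \approx 132.44$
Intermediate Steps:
$f{\left(x,V \right)} = -5$
$E = 17493$ ($E = 17451 + 42 = 17493$)
$h{\left(q,P \right)} = -126 + P + q$ ($h{\left(q,P \right)} = \left(P + q\right) - 126 = -126 + P + q$)
$\sqrt{h{\left(f{\left(3,-1 - -5 \right)},179 \right)} + E} = \sqrt{\left(-126 + 179 - 5\right) + 17493} = \sqrt{48 + 17493} = \sqrt{17541} = 3 \sqrt{1949}$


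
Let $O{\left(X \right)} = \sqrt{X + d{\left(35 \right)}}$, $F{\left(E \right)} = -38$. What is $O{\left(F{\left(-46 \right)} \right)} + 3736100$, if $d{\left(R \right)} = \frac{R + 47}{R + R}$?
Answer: $3736100 + \frac{i \sqrt{45115}}{35} \approx 3.7361 \cdot 10^{6} + 6.0687 i$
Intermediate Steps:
$d{\left(R \right)} = \frac{47 + R}{2 R}$
$O{\left(X \right)} = \sqrt{\frac{41}{35} + X}$ ($O{\left(X \right)} = \sqrt{X + \frac{47 + 35}{2 \cdot 35}} = \sqrt{X + \frac{1}{2} \cdot \frac{1}{35} \cdot 82} = \sqrt{X + \frac{41}{35}} = \sqrt{\frac{41}{35} + X}$)
$O{\left(F{\left(-46 \right)} \right)} + 3736100 = \frac{\sqrt{1435 + 1225 \left(-38\right)}}{35} + 3736100 = \frac{\sqrt{1435 - 46550}}{35} + 3736100 = \frac{\sqrt{-45115}}{35} + 3736100 = \frac{i \sqrt{45115}}{35} + 3736100 = 3736100 + \frac{i \sqrt{45115}}{35}$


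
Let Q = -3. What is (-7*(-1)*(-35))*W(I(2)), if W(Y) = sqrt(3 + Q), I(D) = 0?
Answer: 0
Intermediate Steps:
W(Y) = 0 (W(Y) = sqrt(3 - 3) = sqrt(0) = 0)
(-7*(-1)*(-35))*W(I(2)) = (-7*(-1)*(-35))*0 = (7*(-35))*0 = -245*0 = 0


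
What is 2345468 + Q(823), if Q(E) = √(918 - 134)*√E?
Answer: 2345468 + 28*√823 ≈ 2.3463e+6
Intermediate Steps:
Q(E) = 28*√E (Q(E) = √784*√E = 28*√E)
2345468 + Q(823) = 2345468 + 28*√823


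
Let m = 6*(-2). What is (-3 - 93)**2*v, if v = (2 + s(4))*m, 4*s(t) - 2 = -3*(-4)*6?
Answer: -2267136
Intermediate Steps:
m = -12
s(t) = 37/2 (s(t) = 1/2 + (-3*(-4)*6)/4 = 1/2 + (12*6)/4 = 1/2 + (1/4)*72 = 1/2 + 18 = 37/2)
v = -246 (v = (2 + 37/2)*(-12) = (41/2)*(-12) = -246)
(-3 - 93)**2*v = (-3 - 93)**2*(-246) = (-96)**2*(-246) = 9216*(-246) = -2267136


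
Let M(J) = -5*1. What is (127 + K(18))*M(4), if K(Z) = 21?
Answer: -740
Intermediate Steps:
M(J) = -5
(127 + K(18))*M(4) = (127 + 21)*(-5) = 148*(-5) = -740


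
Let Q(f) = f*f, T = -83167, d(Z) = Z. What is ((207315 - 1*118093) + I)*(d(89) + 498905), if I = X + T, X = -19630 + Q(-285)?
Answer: 33756944100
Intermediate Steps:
Q(f) = f²
X = 61595 (X = -19630 + (-285)² = -19630 + 81225 = 61595)
I = -21572 (I = 61595 - 83167 = -21572)
((207315 - 1*118093) + I)*(d(89) + 498905) = ((207315 - 1*118093) - 21572)*(89 + 498905) = ((207315 - 118093) - 21572)*498994 = (89222 - 21572)*498994 = 67650*498994 = 33756944100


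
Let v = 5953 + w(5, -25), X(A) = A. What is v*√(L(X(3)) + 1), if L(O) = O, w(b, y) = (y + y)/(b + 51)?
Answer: 166659/14 ≈ 11904.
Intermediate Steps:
w(b, y) = 2*y/(51 + b) (w(b, y) = (2*y)/(51 + b) = 2*y/(51 + b))
v = 166659/28 (v = 5953 + 2*(-25)/(51 + 5) = 5953 + 2*(-25)/56 = 5953 + 2*(-25)*(1/56) = 5953 - 25/28 = 166659/28 ≈ 5952.1)
v*√(L(X(3)) + 1) = 166659*√(3 + 1)/28 = 166659*√4/28 = (166659/28)*2 = 166659/14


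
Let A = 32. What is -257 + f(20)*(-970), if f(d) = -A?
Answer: 30783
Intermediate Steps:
f(d) = -32 (f(d) = -1*32 = -32)
-257 + f(20)*(-970) = -257 - 32*(-970) = -257 + 31040 = 30783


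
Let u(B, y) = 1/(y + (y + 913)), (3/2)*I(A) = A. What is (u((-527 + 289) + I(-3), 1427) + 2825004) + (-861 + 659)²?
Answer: 10795498737/3767 ≈ 2.8658e+6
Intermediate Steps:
I(A) = 2*A/3
u(B, y) = 1/(913 + 2*y) (u(B, y) = 1/(y + (913 + y)) = 1/(913 + 2*y))
(u((-527 + 289) + I(-3), 1427) + 2825004) + (-861 + 659)² = (1/(913 + 2*1427) + 2825004) + (-861 + 659)² = (1/(913 + 2854) + 2825004) + (-202)² = (1/3767 + 2825004) + 40804 = 10641790069/3767 + 40804 = 10795498737/3767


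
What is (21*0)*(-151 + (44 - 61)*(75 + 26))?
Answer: 0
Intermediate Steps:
(21*0)*(-151 + (44 - 61)*(75 + 26)) = 0*(-151 - 17*101) = 0*(-151 - 1717) = 0*(-1868) = 0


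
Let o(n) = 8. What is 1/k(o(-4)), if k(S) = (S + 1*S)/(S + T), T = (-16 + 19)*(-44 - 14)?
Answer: -83/8 ≈ -10.375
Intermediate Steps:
T = -174 (T = 3*(-58) = -174)
k(S) = 2*S/(-174 + S) (k(S) = (S + 1*S)/(S - 174) = (S + S)/(-174 + S) = (2*S)/(-174 + S) = 2*S/(-174 + S))
1/k(o(-4)) = 1/(2*8/(-174 + 8)) = 1/(2*8/(-166)) = 1/(2*8*(-1/166)) = 1/(-8/83) = -83/8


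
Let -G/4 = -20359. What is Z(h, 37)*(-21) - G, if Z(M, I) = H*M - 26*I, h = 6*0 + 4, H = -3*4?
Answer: -60226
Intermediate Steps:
H = -12
G = 81436 (G = -4*(-20359) = 81436)
h = 4 (h = 0 + 4 = 4)
Z(M, I) = -26*I - 12*M (Z(M, I) = -12*M - 26*I = -26*I - 12*M)
Z(h, 37)*(-21) - G = (-26*37 - 12*4)*(-21) - 1*81436 = (-962 - 48)*(-21) - 81436 = -1010*(-21) - 81436 = 21210 - 81436 = -60226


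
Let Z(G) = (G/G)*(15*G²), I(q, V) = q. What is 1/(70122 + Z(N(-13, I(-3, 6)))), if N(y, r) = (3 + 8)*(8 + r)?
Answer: 1/115497 ≈ 8.6582e-6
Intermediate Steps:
N(y, r) = 88 + 11*r (N(y, r) = 11*(8 + r) = 88 + 11*r)
Z(G) = 15*G² (Z(G) = 1*(15*G²) = 15*G²)
1/(70122 + Z(N(-13, I(-3, 6)))) = 1/(70122 + 15*(88 + 11*(-3))²) = 1/(70122 + 15*(88 - 33)²) = 1/(70122 + 15*55²) = 1/(70122 + 15*3025) = 1/(70122 + 45375) = 1/115497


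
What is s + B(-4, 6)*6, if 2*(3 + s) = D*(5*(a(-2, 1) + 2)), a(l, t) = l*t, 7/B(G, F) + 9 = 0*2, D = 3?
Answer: -23/3 ≈ -7.6667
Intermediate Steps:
B(G, F) = -7/9 (B(G, F) = 7/(-9 + 0*2) = 7/(-9 + 0) = 7/(-9) = 7*(-⅑) = -7/9)
s = -3 (s = -3 + (3*(5*(-2*1 + 2)))/2 = -3 + (3*(5*(-2 + 2)))/2 = -3 + (3*(5*0))/2 = -3 + (3*0)/2 = -3 + (½)*0 = -3 + 0 = -3)
s + B(-4, 6)*6 = -3 - 7/9*6 = -3 - 14/3 = -23/3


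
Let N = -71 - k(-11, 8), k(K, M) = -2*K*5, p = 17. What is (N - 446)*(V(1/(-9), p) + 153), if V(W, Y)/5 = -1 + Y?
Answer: -146091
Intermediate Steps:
k(K, M) = -10*K
V(W, Y) = -5 + 5*Y (V(W, Y) = 5*(-1 + Y) = -5 + 5*Y)
N = -181 (N = -71 - (-10)*(-11) = -71 - 1*110 = -71 - 110 = -181)
(N - 446)*(V(1/(-9), p) + 153) = (-181 - 446)*((-5 + 5*17) + 153) = -627*((-5 + 85) + 153) = -627*(80 + 153) = -627*233 = -146091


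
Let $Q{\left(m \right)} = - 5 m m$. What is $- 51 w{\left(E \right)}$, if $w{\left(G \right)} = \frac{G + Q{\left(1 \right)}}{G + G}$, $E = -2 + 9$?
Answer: $- \frac{51}{7} \approx -7.2857$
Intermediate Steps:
$E = 7$
$Q{\left(m \right)} = - 5 m^{2}$
$w{\left(G \right)} = \frac{-5 + G}{2 G}$ ($w{\left(G \right)} = \frac{G - 5 \cdot 1^{2}}{G + G} = \frac{G - 5}{2 G} = \left(G - 5\right) \frac{1}{2 G} = \left(-5 + G\right) \frac{1}{2 G} = \frac{-5 + G}{2 G}$)
$- 51 w{\left(E \right)} = - 51 \frac{-5 + 7}{2 \cdot 7} = - 51 \cdot \frac{1}{2} \cdot \frac{1}{7} \cdot 2 = \left(-51\right) \frac{1}{7} = - \frac{51}{7}$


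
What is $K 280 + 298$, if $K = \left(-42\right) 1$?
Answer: $-11462$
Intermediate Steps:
$K = -42$
$K 280 + 298 = \left(-42\right) 280 + 298 = -11760 + 298 = -11462$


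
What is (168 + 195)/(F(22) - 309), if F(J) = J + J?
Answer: -363/265 ≈ -1.3698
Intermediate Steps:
F(J) = 2*J
(168 + 195)/(F(22) - 309) = (168 + 195)/(2*22 - 309) = 363/(44 - 309) = 363/(-265) = 363*(-1/265) = -363/265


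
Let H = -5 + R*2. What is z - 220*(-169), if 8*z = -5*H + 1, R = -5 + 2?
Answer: 37187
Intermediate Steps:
R = -3
H = -11 (H = -5 - 3*2 = -5 - 6 = -11)
z = 7 (z = (-5*(-11) + 1)/8 = (55 + 1)/8 = (⅛)*56 = 7)
z - 220*(-169) = 7 - 220*(-169) = 7 + 37180 = 37187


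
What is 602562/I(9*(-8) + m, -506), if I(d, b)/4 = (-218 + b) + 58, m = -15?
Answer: -100427/444 ≈ -226.19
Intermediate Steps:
I(d, b) = -640 + 4*b (I(d, b) = 4*((-218 + b) + 58) = 4*(-160 + b) = -640 + 4*b)
602562/I(9*(-8) + m, -506) = 602562/(-640 + 4*(-506)) = 602562/(-640 - 2024) = 602562/(-2664) = 602562*(-1/2664) = -100427/444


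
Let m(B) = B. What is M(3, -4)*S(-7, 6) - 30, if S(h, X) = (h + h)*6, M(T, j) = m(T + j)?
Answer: 54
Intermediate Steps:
M(T, j) = T + j
S(h, X) = 12*h (S(h, X) = (2*h)*6 = 12*h)
M(3, -4)*S(-7, 6) - 30 = (3 - 4)*(12*(-7)) - 30 = -1*(-84) - 30 = 84 - 30 = 54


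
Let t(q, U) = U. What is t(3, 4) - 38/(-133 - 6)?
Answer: 594/139 ≈ 4.2734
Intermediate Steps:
t(3, 4) - 38/(-133 - 6) = 4 - 38/(-133 - 6) = 4 - 38/(-139) = 4 - 1/139*(-38) = 4 + 38/139 = 594/139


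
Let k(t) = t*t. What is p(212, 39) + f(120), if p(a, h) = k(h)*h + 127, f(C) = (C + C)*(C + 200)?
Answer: 136246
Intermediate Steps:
k(t) = t**2
f(C) = 2*C*(200 + C) (f(C) = (2*C)*(200 + C) = 2*C*(200 + C))
p(a, h) = 127 + h**3 (p(a, h) = h**2*h + 127 = h**3 + 127 = 127 + h**3)
p(212, 39) + f(120) = (127 + 39**3) + 2*120*(200 + 120) = (127 + 59319) + 2*120*320 = 59446 + 76800 = 136246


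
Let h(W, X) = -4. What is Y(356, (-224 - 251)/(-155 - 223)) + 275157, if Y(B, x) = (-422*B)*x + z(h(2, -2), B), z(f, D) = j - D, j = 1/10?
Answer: 162573079/1890 ≈ 86018.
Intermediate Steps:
j = ⅒ ≈ 0.10000
z(f, D) = ⅒ - D
Y(B, x) = ⅒ - B - 422*B*x (Y(B, x) = (-422*B)*x + (⅒ - B) = -422*B*x + (⅒ - B) = ⅒ - B - 422*B*x)
Y(356, (-224 - 251)/(-155 - 223)) + 275157 = (⅒ - 1*356 - 422*356*(-224 - 251)/(-155 - 223)) + 275157 = (⅒ - 356 - 422*356*(-475/(-378))) + 275157 = (⅒ - 356 - 422*356*(-475*(-1/378))) + 275157 = (⅒ - 356 - 422*356*475/378) + 275157 = (⅒ - 356 - 35680100/189) + 275157 = -357473651/1890 + 275157 = 162573079/1890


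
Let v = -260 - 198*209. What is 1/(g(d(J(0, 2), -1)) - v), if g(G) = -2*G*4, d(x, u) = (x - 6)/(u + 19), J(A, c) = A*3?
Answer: 3/124934 ≈ 2.4013e-5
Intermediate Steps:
J(A, c) = 3*A
d(x, u) = (-6 + x)/(19 + u)
g(G) = -8*G
v = -41642 (v = -260 - 41382 = -41642)
1/(g(d(J(0, 2), -1)) - v) = 1/(-8*(-6 + 3*0)/(19 - 1) - 1*(-41642)) = 1/(-8*(-6 + 0)/18 + 41642) = 1/(-4*(-6)/9 + 41642) = 1/(-8*(-1/3) + 41642) = 1/(8/3 + 41642) = 1/(124934/3) = 3/124934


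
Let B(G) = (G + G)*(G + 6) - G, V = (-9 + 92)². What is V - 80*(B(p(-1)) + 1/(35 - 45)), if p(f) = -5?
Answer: 7297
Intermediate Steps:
V = 6889 (V = 83² = 6889)
B(G) = -G + 2*G*(6 + G) (B(G) = (2*G)*(6 + G) - G = 2*G*(6 + G) - G = -G + 2*G*(6 + G))
V - 80*(B(p(-1)) + 1/(35 - 45)) = 6889 - 80*(-5*(11 + 2*(-5)) + 1/(35 - 45)) = 6889 - 80*(-5*(11 - 10) + 1/(-10)) = 6889 - 80*(-5*1 - ⅒) = 6889 - 80*(-5 - ⅒) = 6889 - 80*(-51/10) = 6889 + 408 = 7297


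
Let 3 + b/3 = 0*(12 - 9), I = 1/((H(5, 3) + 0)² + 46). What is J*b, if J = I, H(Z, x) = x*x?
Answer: -9/127 ≈ -0.070866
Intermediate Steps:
H(Z, x) = x²
I = 1/127 (I = 1/((3² + 0)² + 46) = 1/((9 + 0)² + 46) = 1/(9² + 46) = 1/(81 + 46) = 1/127 ≈ 0.0078740)
J = 1/127 ≈ 0.0078740
b = -9 (b = -9 + 3*(0*(12 - 9)) = -9 + 3*(0*3) = -9 + 3*0 = -9 + 0 = -9)
J*b = (1/127)*(-9) = -9/127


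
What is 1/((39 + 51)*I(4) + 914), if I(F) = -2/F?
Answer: 1/869 ≈ 0.0011507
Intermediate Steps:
1/((39 + 51)*I(4) + 914) = 1/((39 + 51)*(-2/4) + 914) = 1/(90*(-2*¼) + 914) = 1/(90*(-½) + 914) = 1/(-45 + 914) = 1/869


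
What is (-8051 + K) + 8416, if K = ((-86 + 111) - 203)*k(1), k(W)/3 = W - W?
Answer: 365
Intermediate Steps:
k(W) = 0 (k(W) = 3*(W - W) = 3*0 = 0)
K = 0 (K = ((-86 + 111) - 203)*0 = (25 - 203)*0 = -178*0 = 0)
(-8051 + K) + 8416 = (-8051 + 0) + 8416 = -8051 + 8416 = 365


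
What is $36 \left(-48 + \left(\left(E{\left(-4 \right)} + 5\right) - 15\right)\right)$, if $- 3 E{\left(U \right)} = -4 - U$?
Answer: $-2088$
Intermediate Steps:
$E{\left(U \right)} = \frac{4}{3} + \frac{U}{3}$ ($E{\left(U \right)} = - \frac{-4 - U}{3} = \frac{4}{3} + \frac{U}{3}$)
$36 \left(-48 + \left(\left(E{\left(-4 \right)} + 5\right) - 15\right)\right) = 36 \left(-48 + \left(\left(\left(\frac{4}{3} + \frac{1}{3} \left(-4\right)\right) + 5\right) - 15\right)\right) = 36 \left(-48 + \left(\left(\left(\frac{4}{3} - \frac{4}{3}\right) + 5\right) - 15\right)\right) = 36 \left(-48 + \left(\left(0 + 5\right) - 15\right)\right) = 36 \left(-48 + \left(5 - 15\right)\right) = 36 \left(-48 - 10\right) = 36 \left(-58\right) = -2088$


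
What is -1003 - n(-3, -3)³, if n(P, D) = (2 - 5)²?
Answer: -1732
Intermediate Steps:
n(P, D) = 9 (n(P, D) = (-3)² = 9)
-1003 - n(-3, -3)³ = -1003 - 1*9³ = -1003 - 1*729 = -1003 - 729 = -1732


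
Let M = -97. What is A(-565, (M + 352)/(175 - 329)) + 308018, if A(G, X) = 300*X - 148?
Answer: 23667740/77 ≈ 3.0737e+5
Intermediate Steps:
A(G, X) = -148 + 300*X
A(-565, (M + 352)/(175 - 329)) + 308018 = (-148 + 300*((-97 + 352)/(175 - 329))) + 308018 = (-148 + 300*(255/(-154))) + 308018 = (-148 + 300*(255*(-1/154))) + 308018 = (-148 + 300*(-255/154)) + 308018 = (-148 - 38250/77) + 308018 = -49646/77 + 308018 = 23667740/77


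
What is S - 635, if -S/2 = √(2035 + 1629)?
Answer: -635 - 8*√229 ≈ -756.06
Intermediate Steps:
S = -8*√229 (S = -2*√(2035 + 1629) = -8*√229 ≈ -121.06)
S - 635 = -8*√229 - 635 = -635 - 8*√229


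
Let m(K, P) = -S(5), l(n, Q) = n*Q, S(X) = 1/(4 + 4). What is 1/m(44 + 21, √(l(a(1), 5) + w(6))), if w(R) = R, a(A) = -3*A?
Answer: -8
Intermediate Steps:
S(X) = ⅛ (S(X) = 1/8 = ⅛)
l(n, Q) = Q*n
m(K, P) = -⅛ (m(K, P) = -1*⅛ = -⅛)
1/m(44 + 21, √(l(a(1), 5) + w(6))) = 1/(-⅛) = -8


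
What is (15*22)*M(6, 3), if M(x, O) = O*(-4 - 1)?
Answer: -4950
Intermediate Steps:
M(x, O) = -5*O (M(x, O) = O*(-5) = -5*O)
(15*22)*M(6, 3) = (15*22)*(-5*3) = 330*(-15) = -4950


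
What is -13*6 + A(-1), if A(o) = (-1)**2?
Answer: -77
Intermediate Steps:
A(o) = 1
-13*6 + A(-1) = -13*6 + 1 = -78 + 1 = -77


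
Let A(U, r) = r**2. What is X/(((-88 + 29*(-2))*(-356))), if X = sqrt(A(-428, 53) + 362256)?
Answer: sqrt(365065)/51976 ≈ 0.011625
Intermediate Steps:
X = sqrt(365065) (X = sqrt(53**2 + 362256) = sqrt(2809 + 362256) = sqrt(365065) ≈ 604.21)
X/(((-88 + 29*(-2))*(-356))) = sqrt(365065)/(((-88 + 29*(-2))*(-356))) = sqrt(365065)/(((-88 - 58)*(-356))) = sqrt(365065)/((-146*(-356))) = sqrt(365065)/51976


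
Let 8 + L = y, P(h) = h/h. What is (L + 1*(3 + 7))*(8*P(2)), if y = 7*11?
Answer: 632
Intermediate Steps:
y = 77
P(h) = 1
L = 69 (L = -8 + 77 = 69)
(L + 1*(3 + 7))*(8*P(2)) = (69 + 1*(3 + 7))*(8*1) = (69 + 1*10)*8 = (69 + 10)*8 = 79*8 = 632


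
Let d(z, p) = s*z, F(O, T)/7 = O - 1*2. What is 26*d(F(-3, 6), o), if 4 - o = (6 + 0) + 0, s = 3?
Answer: -2730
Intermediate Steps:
F(O, T) = -14 + 7*O (F(O, T) = 7*(O - 1*2) = 7*(O - 2) = 7*(-2 + O) = -14 + 7*O)
o = -2 (o = 4 - ((6 + 0) + 0) = 4 - (6 + 0) = 4 - 1*6 = 4 - 6 = -2)
d(z, p) = 3*z
26*d(F(-3, 6), o) = 26*(3*(-14 + 7*(-3))) = 26*(3*(-14 - 21)) = 26*(3*(-35)) = 26*(-105) = -2730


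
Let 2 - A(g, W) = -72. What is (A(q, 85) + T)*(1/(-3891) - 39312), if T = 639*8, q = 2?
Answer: -793266081698/3891 ≈ -2.0387e+8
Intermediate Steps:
A(g, W) = 74 (A(g, W) = 2 - 1*(-72) = 2 + 72 = 74)
T = 5112
(A(q, 85) + T)*(1/(-3891) - 39312) = (74 + 5112)*(1/(-3891) - 39312) = 5186*(-1/3891 - 39312) = 5186*(-152962993/3891) = -793266081698/3891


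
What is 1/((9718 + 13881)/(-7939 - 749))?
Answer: -8688/23599 ≈ -0.36815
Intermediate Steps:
1/((9718 + 13881)/(-7939 - 749)) = 1/(23599/(-8688)) = 1/(23599*(-1/8688)) = 1/(-23599/8688) = -8688/23599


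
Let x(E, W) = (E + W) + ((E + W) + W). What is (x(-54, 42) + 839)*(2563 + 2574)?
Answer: 4402409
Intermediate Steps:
x(E, W) = 2*E + 3*W (x(E, W) = (E + W) + (E + 2*W) = 2*E + 3*W)
(x(-54, 42) + 839)*(2563 + 2574) = ((2*(-54) + 3*42) + 839)*(2563 + 2574) = ((-108 + 126) + 839)*5137 = (18 + 839)*5137 = 857*5137 = 4402409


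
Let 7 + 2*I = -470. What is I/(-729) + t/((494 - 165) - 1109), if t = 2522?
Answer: -1177/405 ≈ -2.9062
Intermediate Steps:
I = -477/2 (I = -7/2 + (½)*(-470) = -7/2 - 235 = -477/2 ≈ -238.50)
I/(-729) + t/((494 - 165) - 1109) = -477/2/(-729) + 2522/((494 - 165) - 1109) = -477/2*(-1/729) + 2522/(329 - 1109) = 53/162 + 2522/(-780) = 53/162 + 2522*(-1/780) = 53/162 - 97/30 = -1177/405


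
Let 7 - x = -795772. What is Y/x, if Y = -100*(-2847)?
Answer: 284700/795779 ≈ 0.35776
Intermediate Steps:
Y = 284700
x = 795779 (x = 7 - 1*(-795772) = 7 + 795772 = 795779)
Y/x = 284700/795779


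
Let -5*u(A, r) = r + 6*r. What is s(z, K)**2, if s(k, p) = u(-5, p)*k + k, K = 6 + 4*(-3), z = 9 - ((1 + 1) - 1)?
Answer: 141376/25 ≈ 5655.0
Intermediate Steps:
u(A, r) = -7*r/5 (u(A, r) = -(r + 6*r)/5 = -7*r/5)
z = 8 (z = 9 - (2 - 1) = 9 - 1*1 = 9 - 1 = 8)
K = -6 (K = 6 - 12 = -6)
s(k, p) = k - 7*k*p/5 (s(k, p) = (-7*p/5)*k + k = -7*k*p/5 + k = k - 7*k*p/5)
s(z, K)**2 = ((1/5)*8*(5 - 7*(-6)))**2 = ((1/5)*8*(5 + 42))**2 = ((1/5)*8*47)**2 = (376/5)**2 = 141376/25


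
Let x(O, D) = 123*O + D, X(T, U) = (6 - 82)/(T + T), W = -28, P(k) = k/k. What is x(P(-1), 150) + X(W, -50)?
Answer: 3841/14 ≈ 274.36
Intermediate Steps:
P(k) = 1
X(T, U) = -38/T (X(T, U) = -76*1/(2*T) = -38/T)
x(O, D) = D + 123*O
x(P(-1), 150) + X(W, -50) = (150 + 123*1) - 38/(-28) = (150 + 123) - 38*(-1/28) = 273 + 19/14 = 3841/14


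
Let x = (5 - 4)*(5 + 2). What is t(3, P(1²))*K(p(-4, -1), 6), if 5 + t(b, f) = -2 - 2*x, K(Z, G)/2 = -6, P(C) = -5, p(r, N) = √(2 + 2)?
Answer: 252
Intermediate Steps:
p(r, N) = 2 (p(r, N) = √4 = 2)
x = 7 (x = 1*7 = 7)
K(Z, G) = -12 (K(Z, G) = 2*(-6) = -12)
t(b, f) = -21 (t(b, f) = -5 + (-2 - 2*7) = -5 + (-2 - 14) = -5 - 16 = -21)
t(3, P(1²))*K(p(-4, -1), 6) = -21*(-12) = 252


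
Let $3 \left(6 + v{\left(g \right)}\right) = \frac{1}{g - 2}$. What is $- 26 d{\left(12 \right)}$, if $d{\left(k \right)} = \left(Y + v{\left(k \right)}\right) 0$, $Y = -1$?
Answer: $0$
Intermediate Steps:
$v{\left(g \right)} = -6 + \frac{1}{3 \left(-2 + g\right)}$ ($v{\left(g \right)} = -6 + \frac{1}{3 \left(g - 2\right)} = -6 + \frac{1}{3 \left(-2 + g\right)}$)
$d{\left(k \right)} = 0$ ($d{\left(k \right)} = \left(-1 + \frac{37 - 18 k}{3 \left(-2 + k\right)}\right) 0 = 0$)
$- 26 d{\left(12 \right)} = \left(-26\right) 0 = 0$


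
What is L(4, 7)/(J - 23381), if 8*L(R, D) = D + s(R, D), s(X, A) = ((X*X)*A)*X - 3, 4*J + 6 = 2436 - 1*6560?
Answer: -113/48827 ≈ -0.0023143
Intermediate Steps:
J = -2065/2 (J = -3/2 + (2436 - 1*6560)/4 = -3/2 + (2436 - 6560)/4 = -3/2 + (¼)*(-4124) = -3/2 - 1031 = -2065/2 ≈ -1032.5)
s(X, A) = -3 + A*X³ (s(X, A) = (X²*A)*X - 3 = (A*X²)*X - 3 = A*X³ - 3 = -3 + A*X³)
L(R, D) = -3/8 + D/8 + D*R³/8 (L(R, D) = (D + (-3 + D*R³))/8 = (-3 + D + D*R³)/8 = -3/8 + D/8 + D*R³/8)
L(4, 7)/(J - 23381) = (-3/8 + (⅛)*7 + (⅛)*7*4³)/(-2065/2 - 23381) = (-3/8 + 7/8 + (⅛)*7*64)/(-48827/2) = (-3/8 + 7/8 + 56)*(-2/48827) = (113/2)*(-2/48827) = -113/48827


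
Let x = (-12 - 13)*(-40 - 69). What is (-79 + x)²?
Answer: 7001316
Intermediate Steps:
x = 2725 (x = -25*(-109) = 2725)
(-79 + x)² = (-79 + 2725)² = 2646² = 7001316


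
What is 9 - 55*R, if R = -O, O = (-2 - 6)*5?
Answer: -2191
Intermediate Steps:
O = -40 (O = -8*5 = -40)
R = 40 (R = -1*(-40) = 40)
9 - 55*R = 9 - 55*40 = 9 - 2200 = -2191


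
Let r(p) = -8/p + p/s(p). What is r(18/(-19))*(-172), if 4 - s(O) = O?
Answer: -600452/423 ≈ -1419.5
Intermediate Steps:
s(O) = 4 - O
r(p) = -8/p + p/(4 - p)
r(18/(-19))*(-172) = ((32 - (18/(-19))**2 - 144/(-19))/(((18/(-19)))*(-4 + 18/(-19))))*(-172) = ((32 - (18*(-1/19))**2 - 144*(-1)/19)/(((18*(-1/19)))*(-4 + 18*(-1/19))))*(-172) = ((32 - (-18/19)**2 - 8*(-18/19))/((-18/19)*(-4 - 18/19)))*(-172) = -19*(32 - 1*324/361 + 144/19)/(18*(-94/19))*(-172) = -19/18*(-19/94)*(32 - 324/361 + 144/19)*(-172) = -19/18*(-19/94)*13964/361*(-172) = (3491/423)*(-172) = -600452/423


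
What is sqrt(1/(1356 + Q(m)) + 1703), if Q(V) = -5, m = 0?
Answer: sqrt(3108318654)/1351 ≈ 41.267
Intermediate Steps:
sqrt(1/(1356 + Q(m)) + 1703) = sqrt(1/(1356 - 5) + 1703) = sqrt(1/1351 + 1703) = sqrt(2300754/1351) = sqrt(3108318654)/1351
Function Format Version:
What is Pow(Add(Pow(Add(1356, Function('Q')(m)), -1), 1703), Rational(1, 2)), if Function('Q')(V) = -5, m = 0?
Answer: Mul(Rational(1, 1351), Pow(3108318654, Rational(1, 2))) ≈ 41.267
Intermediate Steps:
Pow(Add(Pow(Add(1356, Function('Q')(m)), -1), 1703), Rational(1, 2)) = Pow(Add(Pow(Add(1356, -5), -1), 1703), Rational(1, 2)) = Pow(Add(Pow(1351, -1), 1703), Rational(1, 2)) = Pow(Add(Rational(1, 1351), 1703), Rational(1, 2)) = Pow(Rational(2300754, 1351), Rational(1, 2)) = Mul(Rational(1, 1351), Pow(3108318654, Rational(1, 2)))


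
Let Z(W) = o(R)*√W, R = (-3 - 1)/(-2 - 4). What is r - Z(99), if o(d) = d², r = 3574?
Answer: 3574 - 4*√11/3 ≈ 3569.6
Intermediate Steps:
R = ⅔ (R = -4/(-6) = -4*(-⅙) = ⅔ ≈ 0.66667)
Z(W) = 4*√W/9 (Z(W) = (⅔)²*√W = 4*√W/9)
r - Z(99) = 3574 - 4*√99/9 = 3574 - 4*3*√11/9 = 3574 - 4*√11/3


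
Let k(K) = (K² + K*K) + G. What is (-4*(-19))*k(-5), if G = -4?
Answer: 3496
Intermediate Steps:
k(K) = -4 + 2*K² (k(K) = (K² + K*K) - 4 = (K² + K²) - 4 = 2*K² - 4 = -4 + 2*K²)
(-4*(-19))*k(-5) = (-4*(-19))*(-4 + 2*(-5)²) = 76*(-4 + 2*25) = 76*(-4 + 50) = 76*46 = 3496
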